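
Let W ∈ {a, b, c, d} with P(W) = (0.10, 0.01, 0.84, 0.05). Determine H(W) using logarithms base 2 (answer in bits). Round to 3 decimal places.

0.826 bits

H(W) = −Σ p·log₂ p.
  −(0.10)·log₂(0.10) = 0.3322
  −(0.01)·log₂(0.01) = 0.0664
  −(0.84)·log₂(0.84) = 0.2113
  −(0.05)·log₂(0.05) = 0.2161
Sum: 0.3322 + 0.0664 + 0.2113 + 0.2161 = 0.826 bits.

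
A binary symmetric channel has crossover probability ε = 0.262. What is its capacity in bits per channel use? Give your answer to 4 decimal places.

0.1703 bits

Binary symmetric channel: C = 1 − h₂(ε) where h₂ is the binary entropy function.
h₂(0.262) = −0.262·log₂0.262 − 0.738·log₂0.738 = 0.8297.
C = 1 − 0.8297 = 0.1703 bits per channel use.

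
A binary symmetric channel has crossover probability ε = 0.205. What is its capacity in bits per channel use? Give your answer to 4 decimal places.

Binary symmetric channel: C = 1 − h₂(ε) where h₂ is the binary entropy function.
h₂(0.205) = −0.205·log₂0.205 − 0.795·log₂0.795 = 0.7318.
C = 1 − 0.7318 = 0.2682 bits per channel use.

0.2682 bits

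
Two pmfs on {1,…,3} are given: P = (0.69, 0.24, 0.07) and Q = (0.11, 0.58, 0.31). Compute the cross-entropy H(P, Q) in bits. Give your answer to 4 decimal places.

2.5041 bits

H(P,Q) = −Σ p·log₂ q.
  −0.69·log₂(0.11) = 2.19725
  −0.24·log₂(0.58) = 0.18861
  −0.07·log₂(0.31) = 0.11828
H(P,Q) = 2.5041 bits.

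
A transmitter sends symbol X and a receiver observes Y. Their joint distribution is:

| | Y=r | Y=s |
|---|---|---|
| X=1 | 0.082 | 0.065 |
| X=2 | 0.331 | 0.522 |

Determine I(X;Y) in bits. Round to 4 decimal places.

Marginals: p(X) = (0.1470, 0.8530), p(Y) = (0.4130, 0.5870).
I(X;Y) = H(X) + H(Y) − H(X,Y).
H(X) = 0.6023, H(Y) = 0.9780, H(X,Y) = 1.5697.
I(X;Y) = 0.6023 + 0.9780 − 1.5697 = 0.0106 bits.

0.0106 bits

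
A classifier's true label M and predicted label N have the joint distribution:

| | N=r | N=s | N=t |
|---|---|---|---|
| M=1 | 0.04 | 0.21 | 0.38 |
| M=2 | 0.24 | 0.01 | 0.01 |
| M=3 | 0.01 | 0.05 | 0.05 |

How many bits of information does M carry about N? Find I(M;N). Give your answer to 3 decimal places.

0.510 bits

Marginals: p(M) = (0.6300, 0.2600, 0.1100), p(N) = (0.2900, 0.2700, 0.4400).
I(M;N) = H(M) + H(N) − H(M,N).
H(M) = 1.2755, H(N) = 1.5491, H(M,N) = 2.3147.
I(M;N) = 1.2755 + 1.5491 − 2.3147 = 0.510 bits.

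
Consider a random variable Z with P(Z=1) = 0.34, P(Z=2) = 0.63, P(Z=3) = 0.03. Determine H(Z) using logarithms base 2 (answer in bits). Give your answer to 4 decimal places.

H(Z) = −Σ p·log₂ p.
  −(0.34)·log₂(0.34) = 0.52917
  −(0.63)·log₂(0.63) = 0.41994
  −(0.03)·log₂(0.03) = 0.15177
Sum: 0.52917 + 0.41994 + 0.15177 = 1.1009 bits.

1.1009 bits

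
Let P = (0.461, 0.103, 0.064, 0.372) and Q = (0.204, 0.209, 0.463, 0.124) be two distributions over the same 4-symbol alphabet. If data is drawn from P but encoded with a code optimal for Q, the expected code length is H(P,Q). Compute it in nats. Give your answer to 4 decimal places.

H(P,Q) = −Σ p·ln q.
  −0.461·ln(0.204) = 0.73282
  −0.103·ln(0.209) = 0.16124
  −0.064·ln(0.463) = 0.04928
  −0.372·ln(0.124) = 0.77654
H(P,Q) = 1.7199 nats.

1.7199 nats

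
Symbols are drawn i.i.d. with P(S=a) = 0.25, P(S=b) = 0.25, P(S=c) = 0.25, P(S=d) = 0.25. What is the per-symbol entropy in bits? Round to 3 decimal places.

H(S) = −Σ p·log₂ p.
  −(0.25)·log₂(0.25) = 0.5000
  −(0.25)·log₂(0.25) = 0.5000
  −(0.25)·log₂(0.25) = 0.5000
  −(0.25)·log₂(0.25) = 0.5000
Sum: 0.5000 + 0.5000 + 0.5000 + 0.5000 = 2.000 bits.

2.000 bits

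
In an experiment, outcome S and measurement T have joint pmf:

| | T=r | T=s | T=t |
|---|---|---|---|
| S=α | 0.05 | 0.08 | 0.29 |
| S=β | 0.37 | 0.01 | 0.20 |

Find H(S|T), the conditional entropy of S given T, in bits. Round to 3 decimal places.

Marginals: p(S) = (0.4200, 0.5800), p(T) = (0.4200, 0.0900, 0.4900).
H(S|T) = Σ p(T) · H(S|T=·).
  T=r: p=0.4200, H(S|T=r) = 0.5266
  T=s: p=0.0900, H(S|T=s) = 0.5033
  T=t: p=0.4900, H(S|T=t) = 0.9755
Weighted sum = 0.744 bits.

0.744 bits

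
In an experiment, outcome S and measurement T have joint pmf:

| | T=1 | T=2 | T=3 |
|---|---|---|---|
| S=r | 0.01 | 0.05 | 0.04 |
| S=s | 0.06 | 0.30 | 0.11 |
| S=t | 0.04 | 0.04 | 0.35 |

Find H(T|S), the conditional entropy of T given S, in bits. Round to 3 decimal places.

1.117 bits

Marginals: p(S) = (0.1000, 0.4700, 0.4300), p(T) = (0.1100, 0.3900, 0.5000).
H(T|S) = Σ p(S) · H(T|S=·).
  S=r: p=0.1000, H(T|S=r) = 1.3610
  S=s: p=0.4700, H(T|S=s) = 1.2829
  S=t: p=0.4300, H(T|S=t) = 0.8792
Weighted sum = 1.117 bits.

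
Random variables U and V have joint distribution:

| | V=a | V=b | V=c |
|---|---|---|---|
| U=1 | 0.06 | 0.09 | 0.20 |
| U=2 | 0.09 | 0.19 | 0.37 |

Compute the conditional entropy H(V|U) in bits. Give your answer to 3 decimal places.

Marginals: p(U) = (0.3500, 0.6500), p(V) = (0.1500, 0.2800, 0.5700).
H(V|U) = Σ p(U) · H(V|U=·).
  U=1: p=0.3500, H(V|U=1) = 1.4013
  U=2: p=0.6500, H(V|U=2) = 1.3764
Weighted sum = 1.385 bits.

1.385 bits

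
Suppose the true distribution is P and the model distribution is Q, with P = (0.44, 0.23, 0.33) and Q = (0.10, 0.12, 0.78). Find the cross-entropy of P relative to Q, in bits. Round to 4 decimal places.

2.2835 bits

H(P,Q) = −Σ p·log₂ q.
  −0.44·log₂(0.10) = 1.46165
  −0.23·log₂(0.12) = 0.70355
  −0.33·log₂(0.78) = 0.11829
H(P,Q) = 2.2835 bits.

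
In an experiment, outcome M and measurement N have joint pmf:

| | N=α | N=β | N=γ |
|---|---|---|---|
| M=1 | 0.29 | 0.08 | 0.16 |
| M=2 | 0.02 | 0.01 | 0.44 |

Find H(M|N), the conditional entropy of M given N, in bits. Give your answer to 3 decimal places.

0.654 bits

Marginals: p(M) = (0.5300, 0.4700), p(N) = (0.3100, 0.0900, 0.6000).
H(M|N) = Σ p(N) · H(M|N=·).
  N=α: p=0.3100, H(M|N=α) = 0.3451
  N=β: p=0.0900, H(M|N=β) = 0.5033
  N=γ: p=0.6000, H(M|N=γ) = 0.8366
Weighted sum = 0.654 bits.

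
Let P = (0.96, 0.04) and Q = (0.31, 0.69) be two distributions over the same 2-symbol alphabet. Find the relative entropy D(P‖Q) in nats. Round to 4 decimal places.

0.9712 nats

D(P‖Q) = Σ p·ln(p/q).
  0.96·ln(0.96/0.31) = 1.08515
  0.04·ln(0.04/0.69) = -0.11391
D(P‖Q) = 0.9712 nats.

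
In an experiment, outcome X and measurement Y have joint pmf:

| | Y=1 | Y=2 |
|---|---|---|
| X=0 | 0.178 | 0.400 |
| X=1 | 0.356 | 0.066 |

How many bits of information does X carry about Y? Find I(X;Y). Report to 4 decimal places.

0.2178 bits

Marginals: p(X) = (0.5780, 0.4220), p(Y) = (0.5340, 0.4660).
I(X;Y) = Σ p(x,y)·log₂[p(x,y)/(p(x)p(y))].
  (0,1): 0.178·log₂(0.5767) = -0.14135
  (0,2): 0.400·log₂(1.4851) = 0.22821
  (1,1): 0.356·log₂(1.5798) = 0.23486
  (1,2): 0.066·log₂(0.3356) = -0.10396
Sum = 0.2178 bits.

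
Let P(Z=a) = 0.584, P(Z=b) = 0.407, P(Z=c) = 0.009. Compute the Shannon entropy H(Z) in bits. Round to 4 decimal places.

1.0422 bits

H(Z) = −Σ p·log₂ p.
  −(0.584)·log₂(0.584) = 0.45316
  −(0.407)·log₂(0.407) = 0.52784
  −(0.009)·log₂(0.009) = 0.06116
Sum: 0.45316 + 0.52784 + 0.06116 = 1.0422 bits.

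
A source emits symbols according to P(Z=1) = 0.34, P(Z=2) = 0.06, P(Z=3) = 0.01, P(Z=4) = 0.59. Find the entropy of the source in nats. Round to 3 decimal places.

0.893 nats

H(Z) = −Σ p·ln p.
  −(0.34)·ln(0.34) = 0.3668
  −(0.06)·ln(0.06) = 0.1688
  −(0.01)·ln(0.01) = 0.0461
  −(0.59)·ln(0.59) = 0.3113
Sum: 0.3668 + 0.1688 + 0.0461 + 0.3113 = 0.893 nats.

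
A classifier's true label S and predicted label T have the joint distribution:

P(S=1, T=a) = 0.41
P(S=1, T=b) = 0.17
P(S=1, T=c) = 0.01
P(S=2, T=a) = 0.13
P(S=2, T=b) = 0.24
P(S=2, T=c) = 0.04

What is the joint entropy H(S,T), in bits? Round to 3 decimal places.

2.091 bits

H(S,T) = −Σ p(x,y)·log₂ p(x,y) over all 6 cells.
  cell (1,a): −0.41·log₂0.41 = 0.5274
  cell (1,b): −0.17·log₂0.17 = 0.4346
  cell (1,c): −0.01·log₂0.01 = 0.0664
  cell (2,a): −0.13·log₂0.13 = 0.3826
  cell (2,b): −0.24·log₂0.24 = 0.4941
  cell (2,c): −0.04·log₂0.04 = 0.1858
Sum = 2.091 bits.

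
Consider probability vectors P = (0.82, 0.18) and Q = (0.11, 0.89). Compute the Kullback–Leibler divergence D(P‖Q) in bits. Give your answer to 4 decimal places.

D(P‖Q) = Σ p·log₂(p/q).
  0.82·log₂(0.82/0.11) = 2.37646
  0.18·log₂(0.18/0.89) = -0.41505
D(P‖Q) = 1.9614 bits.

1.9614 bits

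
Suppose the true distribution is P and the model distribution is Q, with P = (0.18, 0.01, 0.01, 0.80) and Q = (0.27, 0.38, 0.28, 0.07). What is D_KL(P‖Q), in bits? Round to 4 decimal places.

D(P‖Q) = Σ p·log₂(p/q).
  0.18·log₂(0.18/0.27) = -0.10529
  0.01·log₂(0.01/0.38) = -0.05248
  0.01·log₂(0.01/0.28) = -0.04807
  0.80·log₂(0.80/0.07) = 2.81166
D(P‖Q) = 2.6058 bits.

2.6058 bits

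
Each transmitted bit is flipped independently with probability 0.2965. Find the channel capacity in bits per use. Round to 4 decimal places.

Binary symmetric channel: C = 1 − h₂(ε) where h₂ is the binary entropy function.
h₂(0.2965) = −0.2965·log₂0.2965 − 0.7035·log₂0.7035 = 0.8770.
C = 1 − 0.8770 = 0.1230 bits per channel use.

0.1230 bits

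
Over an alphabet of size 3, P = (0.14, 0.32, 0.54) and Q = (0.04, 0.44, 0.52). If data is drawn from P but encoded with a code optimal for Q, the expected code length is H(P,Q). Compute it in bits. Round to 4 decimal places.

1.5386 bits

H(P,Q) = −Σ p·log₂ q.
  −0.14·log₂(0.04) = 0.65014
  −0.32·log₂(0.44) = 0.37902
  −0.54·log₂(0.52) = 0.50944
H(P,Q) = 1.5386 bits.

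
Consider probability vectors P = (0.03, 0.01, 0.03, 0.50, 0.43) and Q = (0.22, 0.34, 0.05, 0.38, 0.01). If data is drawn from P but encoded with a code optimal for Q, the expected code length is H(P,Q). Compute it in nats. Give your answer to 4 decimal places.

H(P,Q) = −Σ p·ln q.
  −0.03·ln(0.22) = 0.04542
  −0.01·ln(0.34) = 0.01079
  −0.03·ln(0.05) = 0.08987
  −0.50·ln(0.38) = 0.48379
  −0.43·ln(0.01) = 1.98022
H(P,Q) = 2.6101 nats.

2.6101 nats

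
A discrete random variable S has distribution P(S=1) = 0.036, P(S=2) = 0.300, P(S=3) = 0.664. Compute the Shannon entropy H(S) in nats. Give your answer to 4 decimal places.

H(S) = −Σ p·ln p.
  −(0.036)·ln(0.036) = 0.11967
  −(0.300)·ln(0.300) = 0.36119
  −(0.664)·ln(0.664) = 0.27189
Sum: 0.11967 + 0.36119 + 0.27189 = 0.7528 nats.

0.7528 nats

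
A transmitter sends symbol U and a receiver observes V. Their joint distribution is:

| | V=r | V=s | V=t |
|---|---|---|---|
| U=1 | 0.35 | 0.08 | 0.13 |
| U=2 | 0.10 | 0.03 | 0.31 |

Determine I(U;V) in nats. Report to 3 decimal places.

0.116 nats

Marginals: p(U) = (0.5600, 0.4400), p(V) = (0.4500, 0.1100, 0.4400).
I(U;V) = Σ p(x,y)·ln[p(x,y)/(p(x)p(y))].
  (1,r): 0.35·ln(1.3889) = 0.1150
  (1,s): 0.08·ln(1.2987) = 0.0209
  (1,t): 0.13·ln(0.5276) = -0.0831
  (2,r): 0.10·ln(0.5051) = -0.0683
  (2,s): 0.03·ln(0.6198) = -0.0143
  (2,t): 0.31·ln(1.6012) = 0.1459
Sum = 0.116 nats.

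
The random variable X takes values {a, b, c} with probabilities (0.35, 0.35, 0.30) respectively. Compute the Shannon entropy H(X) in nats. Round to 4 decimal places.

H(X) = −Σ p·ln p.
  −(0.35)·ln(0.35) = 0.36744
  −(0.35)·ln(0.35) = 0.36744
  −(0.30)·ln(0.30) = 0.36119
Sum: 0.36744 + 0.36744 + 0.36119 = 1.0961 nats.

1.0961 nats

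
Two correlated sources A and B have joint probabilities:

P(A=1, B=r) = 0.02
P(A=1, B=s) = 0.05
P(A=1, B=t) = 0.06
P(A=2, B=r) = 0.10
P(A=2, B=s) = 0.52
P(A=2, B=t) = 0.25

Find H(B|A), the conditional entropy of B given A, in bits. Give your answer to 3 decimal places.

Chain rule: H(B|A) = H(A,B) − H(A).
Marginals: p(A) = (0.1300, 0.8700), p(B) = (0.1200, 0.5700, 0.3100).
H(A,B) = 1.8953 bits; H(A) = 0.5574 bits.
H(B|A) = 1.8953 − 0.5574 = 1.338 bits.

1.338 bits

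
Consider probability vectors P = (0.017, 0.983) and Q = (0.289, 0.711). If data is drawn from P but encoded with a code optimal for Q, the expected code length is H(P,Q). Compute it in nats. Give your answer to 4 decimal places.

0.3564 nats

H(P,Q) = −Σ p·ln q.
  −0.017·ln(0.289) = 0.02110
  −0.983·ln(0.711) = 0.33528
H(P,Q) = 0.3564 nats.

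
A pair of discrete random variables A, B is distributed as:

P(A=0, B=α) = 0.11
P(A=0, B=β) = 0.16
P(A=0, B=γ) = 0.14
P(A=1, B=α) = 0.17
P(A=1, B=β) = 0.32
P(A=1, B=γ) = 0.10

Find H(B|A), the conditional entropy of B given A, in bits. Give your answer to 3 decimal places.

Marginals: p(A) = (0.4100, 0.5900), p(B) = (0.2800, 0.4800, 0.2400).
H(B|A) = Σ p(A) · H(B|A=·).
  A=0: p=0.4100, H(B|A=0) = 1.5684
  A=1: p=0.5900, H(B|A=1) = 1.4300
Weighted sum = 1.487 bits.

1.487 bits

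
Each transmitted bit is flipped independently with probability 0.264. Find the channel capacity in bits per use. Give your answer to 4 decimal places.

Binary symmetric channel: C = 1 − h₂(ε) where h₂ is the binary entropy function.
h₂(0.264) = −0.264·log₂0.264 − 0.736·log₂0.736 = 0.8327.
C = 1 − 0.8327 = 0.1673 bits per channel use.

0.1673 bits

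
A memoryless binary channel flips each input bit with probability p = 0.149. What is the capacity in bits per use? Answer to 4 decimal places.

Binary symmetric channel: C = 1 − h₂(ε) where h₂ is the binary entropy function.
h₂(0.149) = −0.149·log₂0.149 − 0.851·log₂0.851 = 0.6073.
C = 1 − 0.6073 = 0.3927 bits per channel use.

0.3927 bits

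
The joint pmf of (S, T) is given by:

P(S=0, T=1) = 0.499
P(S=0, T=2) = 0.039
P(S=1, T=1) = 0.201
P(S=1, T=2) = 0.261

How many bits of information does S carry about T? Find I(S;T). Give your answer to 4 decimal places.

Marginals: p(S) = (0.5380, 0.4620), p(T) = (0.7000, 0.3000).
I(S;T) = H(S) + H(T) − H(S,T).
H(S) = 0.9958, H(T) = 0.8813, H(S,T) = 1.6540.
I(S;T) = 0.9958 + 0.8813 − 1.6540 = 0.2231 bits.

0.2231 bits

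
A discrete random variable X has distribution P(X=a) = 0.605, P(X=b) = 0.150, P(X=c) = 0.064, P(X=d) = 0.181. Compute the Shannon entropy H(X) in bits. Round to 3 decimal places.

H(X) = −Σ p·log₂ p.
  −(0.605)·log₂(0.605) = 0.4386
  −(0.150)·log₂(0.150) = 0.4105
  −(0.064)·log₂(0.064) = 0.2538
  −(0.181)·log₂(0.181) = 0.4463
Sum: 0.4386 + 0.4105 + 0.2538 + 0.4463 = 1.549 bits.

1.549 bits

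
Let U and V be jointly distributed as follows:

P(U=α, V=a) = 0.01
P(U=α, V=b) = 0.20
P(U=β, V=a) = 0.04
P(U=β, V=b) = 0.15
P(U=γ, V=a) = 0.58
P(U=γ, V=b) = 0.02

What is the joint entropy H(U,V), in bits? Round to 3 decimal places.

H(U,V) = −Σ p(x,y)·log₂ p(x,y) over all 6 cells.
  cell (α,a): −0.01·log₂0.01 = 0.0664
  cell (α,b): −0.20·log₂0.20 = 0.4644
  cell (β,a): −0.04·log₂0.04 = 0.1858
  cell (β,b): −0.15·log₂0.15 = 0.4105
  cell (γ,a): −0.58·log₂0.58 = 0.4558
  cell (γ,b): −0.02·log₂0.02 = 0.1129
Sum = 1.696 bits.

1.696 bits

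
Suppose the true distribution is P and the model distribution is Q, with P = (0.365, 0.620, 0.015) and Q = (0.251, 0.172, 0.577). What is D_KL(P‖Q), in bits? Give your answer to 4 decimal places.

D(P‖Q) = Σ p·log₂(p/q).
  0.365·log₂(0.365/0.251) = 0.19718
  0.620·log₂(0.620/0.172) = 1.14691
  0.015·log₂(0.015/0.577) = -0.07898
D(P‖Q) = 1.2651 bits.

1.2651 bits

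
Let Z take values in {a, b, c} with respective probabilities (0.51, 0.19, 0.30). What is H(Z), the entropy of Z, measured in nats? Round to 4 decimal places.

1.0201 nats

H(Z) = −Σ p·ln p.
  −(0.51)·ln(0.51) = 0.34341
  −(0.19)·ln(0.19) = 0.31554
  −(0.30)·ln(0.30) = 0.36119
Sum: 0.34341 + 0.31554 + 0.36119 = 1.0201 nats.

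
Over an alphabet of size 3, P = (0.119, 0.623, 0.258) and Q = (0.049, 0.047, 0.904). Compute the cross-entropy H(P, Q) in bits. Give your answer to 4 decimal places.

3.3035 bits

H(P,Q) = −Σ p·log₂ q.
  −0.119·log₂(0.049) = 0.51778
  −0.623·log₂(0.047) = 2.74817
  −0.258·log₂(0.904) = 0.03757
H(P,Q) = 3.3035 bits.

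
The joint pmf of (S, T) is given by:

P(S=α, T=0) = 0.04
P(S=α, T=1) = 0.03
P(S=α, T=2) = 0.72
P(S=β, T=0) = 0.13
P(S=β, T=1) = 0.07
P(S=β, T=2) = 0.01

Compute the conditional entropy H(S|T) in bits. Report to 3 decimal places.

Marginals: p(S) = (0.7900, 0.2100), p(T) = (0.1700, 0.1000, 0.7300).
H(S|T) = Σ p(T) · H(S|T=·).
  T=0: p=0.1700, H(S|T=0) = 0.7871
  T=1: p=0.1000, H(S|T=1) = 0.8813
  T=2: p=0.7300, H(S|T=2) = 0.1044
Weighted sum = 0.298 bits.

0.298 bits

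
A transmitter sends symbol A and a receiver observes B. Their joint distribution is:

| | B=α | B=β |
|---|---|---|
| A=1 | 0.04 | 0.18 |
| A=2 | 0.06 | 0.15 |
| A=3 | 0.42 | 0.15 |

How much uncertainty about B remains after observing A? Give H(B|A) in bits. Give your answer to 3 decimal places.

0.806 bits

Chain rule: H(B|A) = H(A,B) − H(A).
Marginals: p(A) = (0.2200, 0.2100, 0.5700), p(B) = (0.5200, 0.4800).
H(A,B) = 2.2213 bits; H(A) = 1.4156 bits.
H(B|A) = 2.2213 − 1.4156 = 0.806 bits.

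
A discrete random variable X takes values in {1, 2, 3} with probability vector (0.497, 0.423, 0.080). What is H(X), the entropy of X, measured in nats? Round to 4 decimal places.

0.9135 nats

H(X) = −Σ p·ln p.
  −(0.497)·ln(0.497) = 0.34749
  −(0.423)·ln(0.423) = 0.36394
  −(0.080)·ln(0.080) = 0.20206
Sum: 0.34749 + 0.36394 + 0.20206 = 0.9135 nats.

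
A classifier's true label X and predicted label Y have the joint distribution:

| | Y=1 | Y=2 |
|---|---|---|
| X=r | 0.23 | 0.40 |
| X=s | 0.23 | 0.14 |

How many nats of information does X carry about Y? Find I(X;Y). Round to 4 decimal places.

Marginals: p(X) = (0.6300, 0.3700), p(Y) = (0.4600, 0.5400).
I(X;Y) = H(X) + H(Y) − H(X,Y).
H(X) = 0.6590, H(Y) = 0.6899, H(X,Y) = 1.3178.
I(X;Y) = 0.6590 + 0.6899 − 1.3178 = 0.0311 nats.

0.0311 nats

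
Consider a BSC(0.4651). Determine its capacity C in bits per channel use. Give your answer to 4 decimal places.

Binary symmetric channel: C = 1 − h₂(ε) where h₂ is the binary entropy function.
h₂(0.4651) = −0.4651·log₂0.4651 − 0.5349·log₂0.5349 = 0.9965.
C = 1 − 0.9965 = 0.0035 bits per channel use.

0.0035 bits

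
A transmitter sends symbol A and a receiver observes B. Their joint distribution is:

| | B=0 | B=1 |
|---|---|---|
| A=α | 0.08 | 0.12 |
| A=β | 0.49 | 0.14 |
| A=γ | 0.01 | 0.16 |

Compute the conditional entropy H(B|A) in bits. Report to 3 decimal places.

Marginals: p(A) = (0.2000, 0.6300, 0.1700), p(B) = (0.5800, 0.4200).
H(B|A) = Σ p(A) · H(B|A=·).
  A=α: p=0.2000, H(B|A=α) = 0.9710
  A=β: p=0.6300, H(B|A=β) = 0.7642
  A=γ: p=0.1700, H(B|A=γ) = 0.3228
Weighted sum = 0.731 bits.

0.731 bits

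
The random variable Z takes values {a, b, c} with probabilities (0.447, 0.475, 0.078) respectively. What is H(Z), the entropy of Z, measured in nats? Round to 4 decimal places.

0.9125 nats

H(Z) = −Σ p·ln p.
  −(0.447)·ln(0.447) = 0.35992
  −(0.475)·ln(0.475) = 0.35361
  −(0.078)·ln(0.078) = 0.19898
Sum: 0.35992 + 0.35361 + 0.19898 = 0.9125 nats.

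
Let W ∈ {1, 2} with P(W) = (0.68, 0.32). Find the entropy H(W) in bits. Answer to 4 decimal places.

H(W) = −Σ p·log₂ p.
  −(0.68)·log₂(0.68) = 0.37835
  −(0.32)·log₂(0.32) = 0.52603
Sum: 0.37835 + 0.52603 = 0.9044 bits.

0.9044 bits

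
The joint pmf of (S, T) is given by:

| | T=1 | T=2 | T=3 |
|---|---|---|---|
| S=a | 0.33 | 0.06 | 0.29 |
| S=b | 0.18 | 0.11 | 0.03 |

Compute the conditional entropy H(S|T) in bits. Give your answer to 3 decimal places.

Chain rule: H(S|T) = H(S,T) − H(T).
Marginals: p(S) = (0.6800, 0.3200), p(T) = (0.5100, 0.1700, 0.3200).
H(S,T) = 2.2366 bits; H(T) = 1.4561 bits.
H(S|T) = 2.2366 − 1.4561 = 0.781 bits.

0.781 bits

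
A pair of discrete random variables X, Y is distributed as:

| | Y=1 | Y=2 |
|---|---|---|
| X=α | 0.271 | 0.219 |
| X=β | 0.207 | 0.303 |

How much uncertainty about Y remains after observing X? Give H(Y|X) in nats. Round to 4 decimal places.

Chain rule: H(Y|X) = H(X,Y) − H(X).
Marginals: p(X) = (0.4900, 0.5100), p(Y) = (0.4780, 0.5220).
H(X,Y) = 1.3742 nats; H(X) = 0.6929 nats.
H(Y|X) = 1.3742 − 0.6929 = 0.6813 nats.

0.6813 nats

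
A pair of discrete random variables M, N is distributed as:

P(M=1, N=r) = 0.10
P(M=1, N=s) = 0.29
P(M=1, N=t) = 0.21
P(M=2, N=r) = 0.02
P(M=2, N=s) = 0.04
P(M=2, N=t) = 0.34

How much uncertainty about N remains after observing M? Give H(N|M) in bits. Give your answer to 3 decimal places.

Marginals: p(M) = (0.6000, 0.4000), p(N) = (0.1200, 0.3300, 0.5500).
H(N|M) = Σ p(M) · H(N|M=·).
  M=1: p=0.6000, H(N|M=1) = 1.4679
  M=2: p=0.4000, H(N|M=2) = 0.7476
Weighted sum = 1.180 bits.

1.180 bits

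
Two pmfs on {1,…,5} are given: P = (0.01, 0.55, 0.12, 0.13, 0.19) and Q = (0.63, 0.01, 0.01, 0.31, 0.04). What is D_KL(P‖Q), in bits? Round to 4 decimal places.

3.8143 bits

D(P‖Q) = Σ p·log₂(p/q).
  0.01·log₂(0.01/0.63) = -0.05977
  0.55·log₂(0.55/0.01) = 3.17975
  0.12·log₂(0.12/0.01) = 0.43020
  0.13·log₂(0.13/0.31) = -0.16299
  0.19·log₂(0.19/0.04) = 0.42711
D(P‖Q) = 3.8143 bits.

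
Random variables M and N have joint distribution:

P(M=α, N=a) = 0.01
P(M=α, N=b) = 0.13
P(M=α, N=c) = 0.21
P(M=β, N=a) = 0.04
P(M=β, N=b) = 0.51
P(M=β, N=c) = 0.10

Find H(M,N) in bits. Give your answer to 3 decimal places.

H(M,N) = −Σ p(x,y)·log₂ p(x,y) over all 6 cells.
  cell (α,a): −0.01·log₂0.01 = 0.0664
  cell (α,b): −0.13·log₂0.13 = 0.3826
  cell (α,c): −0.21·log₂0.21 = 0.4728
  cell (β,a): −0.04·log₂0.04 = 0.1858
  cell (β,b): −0.51·log₂0.51 = 0.4954
  cell (β,c): −0.10·log₂0.10 = 0.3322
Sum = 1.935 bits.

1.935 bits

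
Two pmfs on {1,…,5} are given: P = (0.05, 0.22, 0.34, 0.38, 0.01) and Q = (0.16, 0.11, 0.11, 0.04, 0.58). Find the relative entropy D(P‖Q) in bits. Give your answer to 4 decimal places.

1.8653 bits

D(P‖Q) = Σ p·log₂(p/q).
  0.05·log₂(0.05/0.16) = -0.08390
  0.22·log₂(0.22/0.11) = 0.22000
  0.34·log₂(0.34/0.11) = 0.55353
  0.38·log₂(0.38/0.04) = 1.23421
  0.01·log₂(0.01/0.58) = -0.05858
D(P‖Q) = 1.8653 bits.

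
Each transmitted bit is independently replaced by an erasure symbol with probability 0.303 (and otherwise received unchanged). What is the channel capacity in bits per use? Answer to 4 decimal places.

0.6970 bits

Binary erasure channel: capacity C = 1 − ε.
C = 1 − 0.303 = 0.6970 bits per channel use.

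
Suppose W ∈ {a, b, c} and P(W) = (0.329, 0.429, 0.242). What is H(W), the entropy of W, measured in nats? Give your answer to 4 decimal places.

H(W) = −Σ p·ln p.
  −(0.329)·ln(0.329) = 0.36575
  −(0.429)·ln(0.429) = 0.36306
  −(0.242)·ln(0.242) = 0.34335
Sum: 0.36575 + 0.36306 + 0.34335 = 1.0722 nats.

1.0722 nats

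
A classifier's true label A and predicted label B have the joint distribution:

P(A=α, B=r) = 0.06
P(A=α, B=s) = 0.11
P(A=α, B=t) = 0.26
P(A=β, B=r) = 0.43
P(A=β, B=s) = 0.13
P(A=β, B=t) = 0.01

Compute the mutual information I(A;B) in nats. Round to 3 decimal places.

Marginals: p(A) = (0.4300, 0.5700), p(B) = (0.4900, 0.2400, 0.2700).
I(A;B) = H(A) + H(B) − H(A,B).
H(A) = 0.6833, H(B) = 1.0456, H(A,B) = 1.4360.
I(A;B) = 0.6833 + 1.0456 − 1.4360 = 0.293 nats.

0.293 nats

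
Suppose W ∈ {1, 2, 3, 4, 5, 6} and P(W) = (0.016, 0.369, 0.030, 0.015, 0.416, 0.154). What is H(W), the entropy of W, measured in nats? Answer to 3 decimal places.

H(W) = −Σ p·ln p.
  −(0.016)·ln(0.016) = 0.0662
  −(0.369)·ln(0.369) = 0.3679
  −(0.030)·ln(0.030) = 0.1052
  −(0.015)·ln(0.015) = 0.0630
  −(0.416)·ln(0.416) = 0.3649
  −(0.154)·ln(0.154) = 0.2881
Sum: 0.0662 + 0.3679 + 0.1052 + 0.0630 + 0.3649 + 0.2881 = 1.255 nats.

1.255 nats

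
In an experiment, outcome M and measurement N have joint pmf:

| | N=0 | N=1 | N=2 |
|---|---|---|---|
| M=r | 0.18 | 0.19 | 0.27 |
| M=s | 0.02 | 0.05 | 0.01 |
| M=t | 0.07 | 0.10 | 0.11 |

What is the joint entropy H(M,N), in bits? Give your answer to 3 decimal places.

2.757 bits

H(M,N) = −Σ p(x,y)·log₂ p(x,y) over all 9 cells.
  cell (r,0): −0.18·log₂0.18 = 0.4453
  cell (r,1): −0.19·log₂0.19 = 0.4552
  cell (r,2): −0.27·log₂0.27 = 0.5100
  cell (s,0): −0.02·log₂0.02 = 0.1129
  cell (s,1): −0.05·log₂0.05 = 0.2161
  cell (s,2): −0.01·log₂0.01 = 0.0664
  cell (t,0): −0.07·log₂0.07 = 0.2686
  cell (t,1): −0.10·log₂0.10 = 0.3322
  cell (t,2): −0.11·log₂0.11 = 0.3503
Sum = 2.757 bits.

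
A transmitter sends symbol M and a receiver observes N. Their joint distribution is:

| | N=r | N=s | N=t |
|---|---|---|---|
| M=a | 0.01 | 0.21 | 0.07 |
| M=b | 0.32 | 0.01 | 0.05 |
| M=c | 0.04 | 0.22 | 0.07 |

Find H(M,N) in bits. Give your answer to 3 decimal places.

2.551 bits

H(M,N) = −Σ p(x,y)·log₂ p(x,y) over all 9 cells.
  cell (a,r): −0.01·log₂0.01 = 0.0664
  cell (a,s): −0.21·log₂0.21 = 0.4728
  cell (a,t): −0.07·log₂0.07 = 0.2686
  cell (b,r): −0.32·log₂0.32 = 0.5260
  cell (b,s): −0.01·log₂0.01 = 0.0664
  cell (b,t): −0.05·log₂0.05 = 0.2161
  cell (c,r): −0.04·log₂0.04 = 0.1858
  cell (c,s): −0.22·log₂0.22 = 0.4806
  cell (c,t): −0.07·log₂0.07 = 0.2686
Sum = 2.551 bits.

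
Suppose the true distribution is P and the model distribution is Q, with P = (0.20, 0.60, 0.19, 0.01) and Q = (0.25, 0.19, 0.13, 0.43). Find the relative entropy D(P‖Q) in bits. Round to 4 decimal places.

D(P‖Q) = Σ p·log₂(p/q).
  0.20·log₂(0.20/0.25) = -0.06439
  0.60·log₂(0.60/0.19) = 0.99538
  0.19·log₂(0.19/0.13) = 0.10402
  0.01·log₂(0.01/0.43) = -0.05426
D(P‖Q) = 0.9808 bits.

0.9808 bits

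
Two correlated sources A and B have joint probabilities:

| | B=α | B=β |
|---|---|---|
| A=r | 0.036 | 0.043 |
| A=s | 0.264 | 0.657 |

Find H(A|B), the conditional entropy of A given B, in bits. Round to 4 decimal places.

Marginals: p(A) = (0.0790, 0.9210), p(B) = (0.3000, 0.7000).
H(A|B) = Σ p(B) · H(A|B=·).
  B=α: p=0.3000, H(A|B=α) = 0.5294
  B=β: p=0.7000, H(A|B=β) = 0.3331
Weighted sum = 0.3920 bits.

0.3920 bits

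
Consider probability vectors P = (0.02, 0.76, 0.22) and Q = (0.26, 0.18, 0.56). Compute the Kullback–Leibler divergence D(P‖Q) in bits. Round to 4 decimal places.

D(P‖Q) = Σ p·log₂(p/q).
  0.02·log₂(0.02/0.26) = -0.07401
  0.76·log₂(0.76/0.18) = 1.57928
  0.22·log₂(0.22/0.56) = -0.29654
D(P‖Q) = 1.2087 bits.

1.2087 bits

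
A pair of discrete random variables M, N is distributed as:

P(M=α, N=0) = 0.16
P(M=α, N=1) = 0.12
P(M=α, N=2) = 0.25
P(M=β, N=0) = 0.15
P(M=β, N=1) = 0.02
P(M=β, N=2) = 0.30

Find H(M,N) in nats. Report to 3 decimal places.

H(M,N) = −Σ p(x,y)·ln p(x,y) over all 6 cells.
  cell (α,0): −0.16·ln0.16 = 0.2932
  cell (α,1): −0.12·ln0.12 = 0.2544
  cell (α,2): −0.25·ln0.25 = 0.3466
  cell (β,0): −0.15·ln0.15 = 0.2846
  cell (β,1): −0.02·ln0.02 = 0.0782
  cell (β,2): −0.30·ln0.30 = 0.3612
Sum = 1.618 nats.

1.618 nats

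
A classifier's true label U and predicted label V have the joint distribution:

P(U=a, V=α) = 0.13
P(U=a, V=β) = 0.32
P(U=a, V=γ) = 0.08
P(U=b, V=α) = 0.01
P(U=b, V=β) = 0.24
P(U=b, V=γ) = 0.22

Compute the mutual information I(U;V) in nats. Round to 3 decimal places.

Marginals: p(U) = (0.5300, 0.4700), p(V) = (0.1400, 0.5600, 0.3000).
I(U;V) = H(U) + H(V) − H(U,V).
H(U) = 0.6913, H(V) = 0.9611, H(U,V) = 1.5536.
I(U;V) = 0.6913 + 0.9611 − 1.5536 = 0.099 nats.

0.099 nats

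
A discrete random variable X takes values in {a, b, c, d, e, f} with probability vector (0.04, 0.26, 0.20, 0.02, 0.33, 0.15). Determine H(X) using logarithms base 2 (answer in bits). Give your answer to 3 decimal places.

2.207 bits

H(X) = −Σ p·log₂ p.
  −(0.04)·log₂(0.04) = 0.1858
  −(0.26)·log₂(0.26) = 0.5053
  −(0.20)·log₂(0.20) = 0.4644
  −(0.02)·log₂(0.02) = 0.1129
  −(0.33)·log₂(0.33) = 0.5278
  −(0.15)·log₂(0.15) = 0.4105
Sum: 0.1858 + 0.5053 + 0.4644 + 0.1129 + 0.5278 + 0.4105 = 2.207 bits.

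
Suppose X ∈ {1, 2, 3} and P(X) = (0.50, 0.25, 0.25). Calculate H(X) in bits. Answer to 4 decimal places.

1.5000 bits

H(X) = −Σ p·log₂ p.
  −(0.50)·log₂(0.50) = 0.50000
  −(0.25)·log₂(0.25) = 0.50000
  −(0.25)·log₂(0.25) = 0.50000
Sum: 0.50000 + 0.50000 + 0.50000 = 1.5000 bits.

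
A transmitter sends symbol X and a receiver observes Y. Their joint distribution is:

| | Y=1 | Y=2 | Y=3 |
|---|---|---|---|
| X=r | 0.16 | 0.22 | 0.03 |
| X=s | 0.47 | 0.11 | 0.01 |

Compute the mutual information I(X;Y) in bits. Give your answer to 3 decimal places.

0.126 bits

Marginals: p(X) = (0.4100, 0.5900), p(Y) = (0.6300, 0.3300, 0.0400).
I(X;Y) = Σ p(x,y)·log₂[p(x,y)/(p(x)p(y))].
  (r,1): 0.16·log₂(0.6194) = -0.1106
  (r,2): 0.22·log₂(1.6260) = 0.1543
  (r,3): 0.03·log₂(1.8293) = 0.0261
  (s,1): 0.47·log₂(1.2645) = 0.1591
  (s,2): 0.11·log₂(0.5650) = -0.0906
  (s,3): 0.01·log₂(0.4237) = -0.0124
Sum = 0.126 bits.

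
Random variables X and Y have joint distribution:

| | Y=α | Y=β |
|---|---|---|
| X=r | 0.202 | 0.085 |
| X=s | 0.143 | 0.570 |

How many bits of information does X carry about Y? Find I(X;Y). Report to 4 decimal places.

0.1624 bits

Marginals: p(X) = (0.2870, 0.7130), p(Y) = (0.3450, 0.6550).
I(X;Y) = Σ p(x,y)·log₂[p(x,y)/(p(x)p(y))].
  (r,α): 0.202·log₂(2.0401) = 0.20778
  (r,β): 0.085·log₂(0.4522) = -0.09733
  (s,α): 0.143·log₂(0.5813) = -0.11191
  (s,β): 0.570·log₂(1.2205) = 0.16387
Sum = 0.1624 bits.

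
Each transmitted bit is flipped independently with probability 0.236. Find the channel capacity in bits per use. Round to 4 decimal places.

0.2117 bits

Binary symmetric channel: C = 1 − h₂(ε) where h₂ is the binary entropy function.
h₂(0.236) = −0.236·log₂0.236 − 0.764·log₂0.764 = 0.7883.
C = 1 − 0.7883 = 0.2117 bits per channel use.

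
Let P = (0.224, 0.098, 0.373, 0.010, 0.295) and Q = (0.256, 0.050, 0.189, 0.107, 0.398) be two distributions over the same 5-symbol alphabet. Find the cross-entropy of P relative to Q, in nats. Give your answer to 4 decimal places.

H(P,Q) = −Σ p·ln q.
  −0.224·ln(0.256) = 0.30522
  −0.098·ln(0.050) = 0.29358
  −0.373·ln(0.189) = 0.62142
  −0.010·ln(0.107) = 0.02235
  −0.295·ln(0.398) = 0.27178
H(P,Q) = 1.5144 nats.

1.5144 nats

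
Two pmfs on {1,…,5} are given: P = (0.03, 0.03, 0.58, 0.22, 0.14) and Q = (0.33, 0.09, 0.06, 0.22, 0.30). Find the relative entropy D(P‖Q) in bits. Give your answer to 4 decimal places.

1.5931 bits

D(P‖Q) = Σ p·log₂(p/q).
  0.03·log₂(0.03/0.33) = -0.10378
  0.03·log₂(0.03/0.09) = -0.04755
  0.58·log₂(0.58/0.06) = 1.89835
  0.22·log₂(0.22/0.22) = 0.00000
  0.14·log₂(0.14/0.30) = -0.15393
D(P‖Q) = 1.5931 bits.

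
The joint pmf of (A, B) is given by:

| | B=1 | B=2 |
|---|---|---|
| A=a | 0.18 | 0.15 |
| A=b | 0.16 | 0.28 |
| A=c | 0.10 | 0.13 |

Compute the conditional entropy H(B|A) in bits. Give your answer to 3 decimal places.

Marginals: p(A) = (0.3300, 0.4400, 0.2300), p(B) = (0.4400, 0.5600).
H(B|A) = Σ p(A) · H(B|A=·).
  A=a: p=0.3300, H(B|A=a) = 0.9940
  A=b: p=0.4400, H(B|A=b) = 0.9457
  A=c: p=0.2300, H(B|A=c) = 0.9877
Weighted sum = 0.971 bits.

0.971 bits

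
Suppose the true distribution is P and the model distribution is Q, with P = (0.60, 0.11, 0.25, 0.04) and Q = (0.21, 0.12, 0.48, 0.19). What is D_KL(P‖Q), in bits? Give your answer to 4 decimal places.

D(P‖Q) = Σ p·log₂(p/q).
  0.60·log₂(0.60/0.21) = 0.90874
  0.11·log₂(0.11/0.12) = -0.01381
  0.25·log₂(0.25/0.48) = -0.23528
  0.04·log₂(0.04/0.19) = -0.08992
D(P‖Q) = 0.5697 bits.

0.5697 bits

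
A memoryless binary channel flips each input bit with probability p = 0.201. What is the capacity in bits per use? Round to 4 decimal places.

0.2761 bits

Binary symmetric channel: C = 1 − h₂(ε) where h₂ is the binary entropy function.
h₂(0.201) = −0.201·log₂0.201 − 0.799·log₂0.799 = 0.7239.
C = 1 − 0.7239 = 0.2761 bits per channel use.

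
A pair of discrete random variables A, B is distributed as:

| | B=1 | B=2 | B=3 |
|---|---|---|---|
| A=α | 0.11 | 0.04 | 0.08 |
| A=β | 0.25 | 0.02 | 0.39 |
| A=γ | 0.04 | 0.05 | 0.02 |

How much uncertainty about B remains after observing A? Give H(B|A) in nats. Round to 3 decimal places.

Chain rule: H(B|A) = H(A,B) − H(A).
Marginals: p(A) = (0.2300, 0.6600, 0.1100), p(B) = (0.4000, 0.1100, 0.4900).
H(A,B) = 1.7224 nats; H(A) = 0.8551 nats.
H(B|A) = 1.7224 − 0.8551 = 0.867 nats.

0.867 nats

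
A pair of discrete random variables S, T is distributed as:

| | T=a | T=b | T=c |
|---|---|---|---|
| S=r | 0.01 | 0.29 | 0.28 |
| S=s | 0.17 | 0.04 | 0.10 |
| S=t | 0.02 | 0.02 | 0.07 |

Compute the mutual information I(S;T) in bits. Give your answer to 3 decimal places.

Marginals: p(S) = (0.5800, 0.3100, 0.1100), p(T) = (0.2000, 0.3500, 0.4500).
I(S;T) = H(S) + H(T) − H(S,T).
H(S) = 1.3299, H(T) = 1.5129, H(S,T) = 2.5454.
I(S;T) = 1.3299 + 1.5129 − 2.5454 = 0.297 bits.

0.297 bits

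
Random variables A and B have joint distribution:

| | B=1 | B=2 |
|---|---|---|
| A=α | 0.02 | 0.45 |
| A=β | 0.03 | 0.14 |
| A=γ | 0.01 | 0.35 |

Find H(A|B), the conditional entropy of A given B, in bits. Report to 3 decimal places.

1.449 bits

Chain rule: H(A|B) = H(A,B) − H(B).
Marginals: p(A) = (0.4700, 0.1700, 0.3600), p(B) = (0.0600, 0.9400).
H(A,B) = 1.7767 bits; H(B) = 0.3274 bits.
H(A|B) = 1.7767 − 0.3274 = 1.449 bits.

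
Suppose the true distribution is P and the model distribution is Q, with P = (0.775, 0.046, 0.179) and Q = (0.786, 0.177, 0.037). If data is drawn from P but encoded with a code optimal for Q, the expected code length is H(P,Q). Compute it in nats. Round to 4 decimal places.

0.8564 nats

H(P,Q) = −Σ p·ln q.
  −0.775·ln(0.786) = 0.18662
  −0.046·ln(0.177) = 0.07965
  −0.179·ln(0.037) = 0.59013
H(P,Q) = 0.8564 nats.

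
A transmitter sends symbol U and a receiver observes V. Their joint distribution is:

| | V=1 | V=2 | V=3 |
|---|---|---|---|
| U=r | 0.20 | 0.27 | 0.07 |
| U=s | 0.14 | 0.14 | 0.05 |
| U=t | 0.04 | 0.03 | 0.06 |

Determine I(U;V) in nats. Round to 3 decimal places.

Marginals: p(U) = (0.5400, 0.3300, 0.1300), p(V) = (0.3800, 0.4400, 0.1800).
I(U;V) = Σ p(x,y)·ln[p(x,y)/(p(x)p(y))].
  (r,1): 0.20·ln(0.9747) = -0.0051
  (r,2): 0.27·ln(1.1364) = 0.0345
  (r,3): 0.07·ln(0.7202) = -0.0230
  (s,1): 0.14·ln(1.1164) = 0.0154
  (s,2): 0.14·ln(0.9642) = -0.0051
  (s,3): 0.05·ln(0.8418) = -0.0086
  (t,1): 0.04·ln(0.8097) = -0.0084
  (t,2): 0.03·ln(0.5245) = -0.0194
  (t,3): 0.06·ln(2.5641) = 0.0565
Sum = 0.037 nats.

0.037 nats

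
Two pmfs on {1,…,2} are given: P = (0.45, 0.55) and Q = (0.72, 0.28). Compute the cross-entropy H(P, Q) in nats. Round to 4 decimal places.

H(P,Q) = −Σ p·ln q.
  −0.45·ln(0.72) = 0.14783
  −0.55·ln(0.28) = 0.70013
H(P,Q) = 0.8480 nats.

0.8480 nats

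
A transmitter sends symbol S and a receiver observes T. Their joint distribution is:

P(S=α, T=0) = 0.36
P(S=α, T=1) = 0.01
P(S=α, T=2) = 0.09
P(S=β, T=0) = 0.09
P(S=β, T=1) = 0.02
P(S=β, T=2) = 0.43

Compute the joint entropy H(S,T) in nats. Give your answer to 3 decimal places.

H(S,T) = −Σ p(x,y)·ln p(x,y) over all 6 cells.
  cell (α,0): −0.36·ln0.36 = 0.3678
  cell (α,1): −0.01·ln0.01 = 0.0461
  cell (α,2): −0.09·ln0.09 = 0.2167
  cell (β,0): −0.09·ln0.09 = 0.2167
  cell (β,1): −0.02·ln0.02 = 0.0782
  cell (β,2): −0.43·ln0.43 = 0.3629
Sum = 1.288 nats.

1.288 nats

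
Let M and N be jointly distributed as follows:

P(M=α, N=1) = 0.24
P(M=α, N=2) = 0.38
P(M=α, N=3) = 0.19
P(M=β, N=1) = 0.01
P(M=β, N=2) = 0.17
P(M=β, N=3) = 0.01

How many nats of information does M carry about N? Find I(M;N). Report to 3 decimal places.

0.064 nats

Marginals: p(M) = (0.8100, 0.1900), p(N) = (0.2500, 0.5500, 0.2000).
I(M;N) = H(M) + H(N) − H(M,N).
H(M) = 0.4862, H(N) = 0.9973, H(M,N) = 1.4191.
I(M;N) = 0.4862 + 0.9973 − 1.4191 = 0.064 nats.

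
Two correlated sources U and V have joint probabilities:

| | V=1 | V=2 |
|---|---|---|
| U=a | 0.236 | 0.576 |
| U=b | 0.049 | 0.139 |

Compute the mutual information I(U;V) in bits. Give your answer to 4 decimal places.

0.0005 bits

Marginals: p(U) = (0.8120, 0.1880), p(V) = (0.2850, 0.7150).
I(U;V) = Σ p(x,y)·log₂[p(x,y)/(p(x)p(y))].
  (a,1): 0.236·log₂(1.0198) = 0.00667
  (a,2): 0.576·log₂(0.9921) = -0.00658
  (b,1): 0.049·log₂(0.9145) = -0.00632
  (b,2): 0.139·log₂(1.0341) = 0.00672
Sum = 0.0005 bits.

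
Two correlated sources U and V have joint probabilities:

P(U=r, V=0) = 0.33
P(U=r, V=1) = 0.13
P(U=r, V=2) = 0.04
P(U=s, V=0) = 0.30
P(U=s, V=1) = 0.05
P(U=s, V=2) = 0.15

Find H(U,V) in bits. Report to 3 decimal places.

H(U,V) = −Σ p(x,y)·log₂ p(x,y) over all 6 cells.
  cell (r,0): −0.33·log₂0.33 = 0.5278
  cell (r,1): −0.13·log₂0.13 = 0.3826
  cell (r,2): −0.04·log₂0.04 = 0.1858
  cell (s,0): −0.30·log₂0.30 = 0.5211
  cell (s,1): −0.05·log₂0.05 = 0.2161
  cell (s,2): −0.15·log₂0.15 = 0.4105
Sum = 2.244 bits.

2.244 bits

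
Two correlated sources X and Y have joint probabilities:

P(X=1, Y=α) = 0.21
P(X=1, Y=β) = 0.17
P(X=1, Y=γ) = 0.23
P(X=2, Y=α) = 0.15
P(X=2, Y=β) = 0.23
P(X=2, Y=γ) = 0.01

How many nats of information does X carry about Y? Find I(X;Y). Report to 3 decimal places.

0.110 nats

Marginals: p(X) = (0.6100, 0.3900), p(Y) = (0.3600, 0.4000, 0.2400).
I(X;Y) = Σ p(x,y)·ln[p(x,y)/(p(x)p(y))].
  (1,α): 0.21·ln(0.9563) = -0.0094
  (1,β): 0.17·ln(0.6967) = -0.0614
  (1,γ): 0.23·ln(1.5710) = 0.1039
  (2,α): 0.15·ln(1.0684) = 0.0099
  (2,β): 0.23·ln(1.4744) = 0.0893
  (2,γ): 0.01·ln(0.1068) = -0.0224
Sum = 0.110 nats.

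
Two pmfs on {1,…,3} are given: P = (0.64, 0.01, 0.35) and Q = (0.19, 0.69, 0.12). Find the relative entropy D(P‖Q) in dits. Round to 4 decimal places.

D(P‖Q) = Σ p·log₁₀(p/q).
  0.64·log₁₀(0.64/0.19) = 0.33755
  0.01·log₁₀(0.01/0.69) = -0.01839
  0.35·log₁₀(0.35/0.12) = 0.16271
D(P‖Q) = 0.4819 dits.

0.4819 dits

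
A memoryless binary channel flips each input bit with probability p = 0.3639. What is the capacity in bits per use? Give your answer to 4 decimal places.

0.0541 bits

Binary symmetric channel: C = 1 − h₂(ε) where h₂ is the binary entropy function.
h₂(0.3639) = −0.3639·log₂0.3639 − 0.6361·log₂0.6361 = 0.9459.
C = 1 − 0.9459 = 0.0541 bits per channel use.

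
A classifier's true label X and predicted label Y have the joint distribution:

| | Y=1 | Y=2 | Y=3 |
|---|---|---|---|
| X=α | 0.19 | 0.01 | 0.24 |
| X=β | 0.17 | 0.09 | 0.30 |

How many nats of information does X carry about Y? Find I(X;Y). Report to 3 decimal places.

0.033 nats

Marginals: p(X) = (0.4400, 0.5600), p(Y) = (0.3600, 0.1000, 0.5400).
I(X;Y) = H(X) + H(Y) − H(X,Y).
H(X) = 0.6859, H(Y) = 0.9308, H(X,Y) = 1.5832.
I(X;Y) = 0.6859 + 0.9308 − 1.5832 = 0.033 nats.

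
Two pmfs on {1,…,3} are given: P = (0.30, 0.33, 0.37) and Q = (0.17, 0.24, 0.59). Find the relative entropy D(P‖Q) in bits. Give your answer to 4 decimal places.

D(P‖Q) = Σ p·log₂(p/q).
  0.30·log₂(0.30/0.17) = 0.24583
  0.33·log₂(0.33/0.24) = 0.15161
  0.37·log₂(0.37/0.59) = -0.24908
D(P‖Q) = 0.1484 bits.

0.1484 bits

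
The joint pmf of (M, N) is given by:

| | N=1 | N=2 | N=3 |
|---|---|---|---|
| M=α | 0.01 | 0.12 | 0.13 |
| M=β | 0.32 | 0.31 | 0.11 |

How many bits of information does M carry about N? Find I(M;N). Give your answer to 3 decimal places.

Marginals: p(M) = (0.2600, 0.7400), p(N) = (0.3300, 0.4300, 0.2400).
I(M;N) = Σ p(x,y)·log₂[p(x,y)/(p(x)p(y))].
  (α,1): 0.01·log₂(0.1166) = -0.0310
  (α,2): 0.12·log₂(1.0733) = 0.0123
  (α,3): 0.13·log₂(2.0833) = 0.1377
  (β,1): 0.32·log₂(1.3104) = 0.1248
  (β,2): 0.31·log₂(0.9742) = -0.0117
  (β,3): 0.11·log₂(0.6194) = -0.0760
Sum = 0.156 bits.

0.156 bits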